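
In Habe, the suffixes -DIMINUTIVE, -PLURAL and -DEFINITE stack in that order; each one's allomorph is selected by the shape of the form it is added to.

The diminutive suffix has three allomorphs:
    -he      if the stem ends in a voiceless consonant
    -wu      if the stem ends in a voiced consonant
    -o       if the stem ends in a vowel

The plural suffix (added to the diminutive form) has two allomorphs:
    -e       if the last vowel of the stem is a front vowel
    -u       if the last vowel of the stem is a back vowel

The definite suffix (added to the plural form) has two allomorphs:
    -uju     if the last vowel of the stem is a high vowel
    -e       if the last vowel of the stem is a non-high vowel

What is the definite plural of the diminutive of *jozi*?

*jozi*: final sound = /i/, a vowel → -o → *jozio*.
The diminutive form *jozio* — last vowel /o/ (a back vowel) → -u → *joziou*.
The last vowel of the plural form *joziou* is /u/, which is a high vowel, so the definite suffix is -uju, giving *joziouuju*.

joziouuju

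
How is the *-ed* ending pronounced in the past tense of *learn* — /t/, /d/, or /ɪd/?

The stem *learn* ends in a voiced sound other than /d/.
The -ed suffix is realized as /ɪd/ after /t, d/; as /t/ after other voiceless consonants; and as /d/ after other voiced sounds.
So -ed on *learn* is pronounced /d/.

/d/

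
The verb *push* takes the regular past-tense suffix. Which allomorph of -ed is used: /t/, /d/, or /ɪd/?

/t/

The stem *push* ends in a voiceless consonant other than /t/.
The -ed suffix is realized as /ɪd/ after /t, d/; as /t/ after other voiceless consonants; and as /d/ after other voiced sounds.
So -ed on *push* is pronounced /t/.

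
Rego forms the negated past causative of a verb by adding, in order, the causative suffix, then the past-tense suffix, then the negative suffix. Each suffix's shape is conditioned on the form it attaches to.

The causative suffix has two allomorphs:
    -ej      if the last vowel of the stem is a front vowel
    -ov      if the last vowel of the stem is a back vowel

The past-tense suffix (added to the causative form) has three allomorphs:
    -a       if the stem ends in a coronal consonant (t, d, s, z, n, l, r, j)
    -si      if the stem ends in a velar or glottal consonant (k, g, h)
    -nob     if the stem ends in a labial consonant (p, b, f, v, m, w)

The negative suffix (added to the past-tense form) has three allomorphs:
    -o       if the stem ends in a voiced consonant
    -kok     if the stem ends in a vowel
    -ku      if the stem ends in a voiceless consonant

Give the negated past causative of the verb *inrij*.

inrijejakok

*inrij* — last vowel /i/ (a front vowel) → -ej → *inrijej*.
The causative form *inrijej* — final consonant /j/ (coronal) → -a → *inrijeja*.
The final sound of the past-tense form *inrijeja* is /a/, which is a vowel, so the negative suffix is -kok, giving *inrijejakok*.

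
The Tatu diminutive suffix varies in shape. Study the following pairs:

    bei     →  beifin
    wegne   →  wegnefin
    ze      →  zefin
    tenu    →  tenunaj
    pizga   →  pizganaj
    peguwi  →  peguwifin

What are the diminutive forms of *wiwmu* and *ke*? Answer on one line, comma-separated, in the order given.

The pattern is front/back vowel harmony: -fin when the last vowel of the stem is a front vowel (*bei*, *wegne*, *ze*, *peguwi*); -naj when the last vowel of the stem is a back vowel (*tenu*, *pizga*).
*wiwmu* — last vowel /u/ (a back vowel) → -naj → *wiwmunaj*.
The last vowel of *ke* is /e/, which is a front vowel, so the suffix is -fin, giving *kefin*.

wiwmunaj, kefin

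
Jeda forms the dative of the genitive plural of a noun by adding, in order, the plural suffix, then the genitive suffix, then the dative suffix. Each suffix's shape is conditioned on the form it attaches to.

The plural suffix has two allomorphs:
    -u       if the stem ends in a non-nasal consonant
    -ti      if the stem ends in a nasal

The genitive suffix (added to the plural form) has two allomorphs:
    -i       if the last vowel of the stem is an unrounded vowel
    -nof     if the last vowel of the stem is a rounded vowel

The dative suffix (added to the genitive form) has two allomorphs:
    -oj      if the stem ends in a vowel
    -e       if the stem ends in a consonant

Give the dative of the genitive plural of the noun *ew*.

*ew*: final consonant = /w/, non-nasal → -u → *ewu*.
The plural form *ewu*: last vowel = /u/, a rounded vowel → -nof → *ewunof*.
The genitive form *ewunof* — final sound /f/ (a consonant) → -e → *ewunofe*.

ewunofe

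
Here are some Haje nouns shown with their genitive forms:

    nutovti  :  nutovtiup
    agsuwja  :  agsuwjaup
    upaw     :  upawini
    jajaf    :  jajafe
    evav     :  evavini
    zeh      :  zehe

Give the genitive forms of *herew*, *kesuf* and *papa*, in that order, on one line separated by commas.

herewini, kesufe, papaup

The alternation tracks the final sound of the stem — -e when the stem ends in a voiceless consonant (*jajaf*, *zeh*); -ini when the stem ends in a voiced consonant (*upaw*, *evav*); -up when the stem ends in a vowel (*nutovti*, *agsuwja*).
The final sound of *herew* is /w/, which is a voiced consonant, so the suffix is -ini, giving *herewini*.
Since the final sound of *kesuf* is /f/ (a voiceless consonant), it takes -e, giving *kesufe*.
*papa* — final sound /a/ (a vowel) → -up → *papaup*.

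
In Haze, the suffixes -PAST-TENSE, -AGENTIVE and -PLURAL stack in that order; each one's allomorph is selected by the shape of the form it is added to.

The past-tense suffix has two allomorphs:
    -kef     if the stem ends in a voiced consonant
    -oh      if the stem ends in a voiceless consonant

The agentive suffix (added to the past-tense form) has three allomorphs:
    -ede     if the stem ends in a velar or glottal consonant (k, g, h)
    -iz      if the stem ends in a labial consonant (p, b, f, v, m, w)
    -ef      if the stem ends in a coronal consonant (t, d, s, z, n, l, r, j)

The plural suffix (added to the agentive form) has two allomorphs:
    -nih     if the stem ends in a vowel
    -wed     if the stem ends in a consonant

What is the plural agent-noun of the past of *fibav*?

*fibav* — final consonant /v/ (voiced) → -kef → *fibavkef*.
The past-tense form *fibavkef*: final consonant = /f/, labial → -iz → *fibavkefiz*.
The agentive form *fibavkefiz*: final sound = /z/, a consonant → -wed → *fibavkefizwed*.

fibavkefizwed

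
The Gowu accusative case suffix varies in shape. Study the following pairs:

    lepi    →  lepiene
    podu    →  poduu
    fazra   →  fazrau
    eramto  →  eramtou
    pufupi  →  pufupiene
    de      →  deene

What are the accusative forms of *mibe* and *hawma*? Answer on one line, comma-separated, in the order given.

mibeene, hawmau

The alternation tracks the last vowel of the stem — -ene when the last vowel of the stem is a front vowel (*lepi*, *pufupi*, *de*); -u when the last vowel of the stem is a back vowel (*podu*, *fazra*, *eramto*).
*mibe* — last vowel /e/ (a front vowel) → -ene → *mibeene*.
*hawma*: last vowel = /a/, a back vowel → -u → *hawmau*.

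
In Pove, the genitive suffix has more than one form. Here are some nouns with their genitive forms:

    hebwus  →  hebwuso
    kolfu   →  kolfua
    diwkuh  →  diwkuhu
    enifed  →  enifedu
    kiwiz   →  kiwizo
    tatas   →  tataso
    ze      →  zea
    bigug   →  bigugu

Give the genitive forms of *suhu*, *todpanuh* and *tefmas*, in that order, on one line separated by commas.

The suffix is conditioned by the final sound: -o when the stem ends in a sibilant (*hebwus*, *kiwiz*, *tatas*); -u when the stem ends in a non-sibilant consonant (*diwkuh*, *enifed*, *bigug*); -a when the stem ends in a vowel (*kolfu*, *ze*).
Since the final sound of *suhu* is /u/ (a vowel), it takes -a, giving *suhua*.
*todpanuh*: final sound = /h/, a non-sibilant consonant → -u → *todpanuhu*.
*tefmas*: final sound = /s/, a sibilant → -o → *tefmaso*.

suhua, todpanuhu, tefmaso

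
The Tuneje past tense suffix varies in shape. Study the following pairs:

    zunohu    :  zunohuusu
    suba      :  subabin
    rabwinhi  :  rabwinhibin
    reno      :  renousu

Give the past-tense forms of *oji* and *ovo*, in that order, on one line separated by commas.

Looking at the last vowel of each stem: -usu when the last vowel of the stem is a rounded vowel (*zunohu*, *reno*); -bin when the last vowel of the stem is an unrounded vowel (*suba*, *rabwinhi*).
*oji* — last vowel /i/ (an unrounded vowel) → -bin → *ojibin*.
Since the last vowel of *ovo* is /o/ (a rounded vowel), it takes -usu, giving *ovousu*.

ojibin, ovousu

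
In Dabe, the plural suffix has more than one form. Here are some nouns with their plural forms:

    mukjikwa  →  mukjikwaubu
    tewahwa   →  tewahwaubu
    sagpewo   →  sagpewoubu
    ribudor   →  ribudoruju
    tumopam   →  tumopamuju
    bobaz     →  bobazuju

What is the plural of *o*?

The alternation tracks the final sound of the stem — -uju when the stem ends in a consonant (*ribudor*, *tumopam*, *bobaz*); -ubu when the stem ends in a vowel (*mukjikwa*, *tewahwa*, *sagpewo*).
*o* — final sound /o/ (a vowel) → -ubu → *oubu*.

oubu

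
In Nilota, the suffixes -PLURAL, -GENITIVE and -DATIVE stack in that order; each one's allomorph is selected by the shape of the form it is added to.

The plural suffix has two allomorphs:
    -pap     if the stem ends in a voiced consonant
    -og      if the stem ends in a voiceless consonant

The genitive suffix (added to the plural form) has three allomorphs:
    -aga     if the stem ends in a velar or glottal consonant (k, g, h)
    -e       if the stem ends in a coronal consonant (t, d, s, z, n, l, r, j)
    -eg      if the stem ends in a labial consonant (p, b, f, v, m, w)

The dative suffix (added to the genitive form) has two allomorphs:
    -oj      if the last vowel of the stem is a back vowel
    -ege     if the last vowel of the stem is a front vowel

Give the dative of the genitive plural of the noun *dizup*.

dizupogagaoj

Since the final consonant of *dizup* is /p/ (voiceless), it takes -og, giving *dizupog*.
The final consonant of the plural form *dizupog* is /g/, which is velar/glottal, so the genitive suffix is -aga, giving *dizupogaga*.
The genitive form *dizupogaga*: last vowel = /a/, a back vowel → -oj → *dizupogagaoj*.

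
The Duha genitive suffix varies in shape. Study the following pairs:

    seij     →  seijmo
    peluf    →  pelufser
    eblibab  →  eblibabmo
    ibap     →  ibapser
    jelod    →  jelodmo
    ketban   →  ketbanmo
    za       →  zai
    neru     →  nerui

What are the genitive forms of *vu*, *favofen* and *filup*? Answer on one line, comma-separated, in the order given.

vui, favofenmo, filupser

The alternation tracks the final sound of the stem — -ser when the stem ends in a voiceless consonant (*peluf*, *ibap*); -mo when the stem ends in a voiced consonant (*seij*, *eblibab*, *jelod*, *ketban*); -i when the stem ends in a vowel (*za*, *neru*).
*vu*: final sound = /u/, a vowel → -i → *vui*.
Since the final sound of *favofen* is /n/ (a voiced consonant), it takes -mo, giving *favofenmo*.
Since the final sound of *filup* is /p/ (a voiceless consonant), it takes -ser, giving *filupser*.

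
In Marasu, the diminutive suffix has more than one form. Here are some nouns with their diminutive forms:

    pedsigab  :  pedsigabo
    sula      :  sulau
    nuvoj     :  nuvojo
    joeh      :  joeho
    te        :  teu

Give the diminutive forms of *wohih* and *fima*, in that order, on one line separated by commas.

wohiho, fimau

The suffix is conditioned by the final sound: -o when the stem ends in a consonant (*pedsigab*, *nuvoj*, *joeh*); -u when the stem ends in a vowel (*sula*, *te*).
*wohih*: final sound = /h/, a consonant → -o → *wohiho*.
*fima* — final sound /a/ (a vowel) → -u → *fimau*.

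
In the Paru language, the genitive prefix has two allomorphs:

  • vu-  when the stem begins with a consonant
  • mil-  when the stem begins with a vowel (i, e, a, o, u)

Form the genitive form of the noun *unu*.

milunu

The first sound of *unu* is /u/, which is a vowel, so the prefix is mil-, giving *milunu*.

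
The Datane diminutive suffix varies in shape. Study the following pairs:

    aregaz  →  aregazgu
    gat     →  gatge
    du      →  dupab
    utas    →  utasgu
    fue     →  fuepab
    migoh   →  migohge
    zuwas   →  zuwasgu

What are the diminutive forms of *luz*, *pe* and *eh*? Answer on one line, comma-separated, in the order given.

The pattern is sibilance of the final sound: -gu when the stem ends in a sibilant (*aregaz*, *utas*, *zuwas*); -ge when the stem ends in a non-sibilant consonant (*gat*, *migoh*); -pab when the stem ends in a vowel (*du*, *fue*).
Since the final sound of *luz* is /z/ (a sibilant), it takes -gu, giving *luzgu*.
*pe*: final sound = /e/, a vowel → -pab → *pepab*.
Since the final sound of *eh* is /h/ (a non-sibilant consonant), it takes -ge, giving *ehge*.

luzgu, pepab, ehge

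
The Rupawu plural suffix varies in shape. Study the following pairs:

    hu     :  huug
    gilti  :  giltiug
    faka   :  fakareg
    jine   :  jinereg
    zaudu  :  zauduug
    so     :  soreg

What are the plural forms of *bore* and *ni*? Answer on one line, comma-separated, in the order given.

borereg, niug

The alternation tracks the last vowel of the stem — -ug when the last vowel of the stem is a high vowel (*hu*, *gilti*, *zaudu*); -reg when the last vowel of the stem is a non-high vowel (*faka*, *jine*, *so*).
The last vowel of *bore* is /e/, which is a non-high vowel, so the suffix is -reg, giving *borereg*.
*ni* — last vowel /i/ (a high vowel) → -ug → *niug*.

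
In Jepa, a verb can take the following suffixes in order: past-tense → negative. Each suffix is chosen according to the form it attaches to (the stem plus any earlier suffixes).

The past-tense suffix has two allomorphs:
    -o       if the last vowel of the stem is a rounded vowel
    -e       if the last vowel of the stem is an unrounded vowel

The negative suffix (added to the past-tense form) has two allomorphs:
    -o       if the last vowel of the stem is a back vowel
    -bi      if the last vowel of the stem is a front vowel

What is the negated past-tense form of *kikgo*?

Since the last vowel of *kikgo* is /o/ (a rounded vowel), it takes -o, giving *kikgoo*.
The past-tense form *kikgoo*: last vowel = /o/, a back vowel → -o → *kikgooo*.

kikgooo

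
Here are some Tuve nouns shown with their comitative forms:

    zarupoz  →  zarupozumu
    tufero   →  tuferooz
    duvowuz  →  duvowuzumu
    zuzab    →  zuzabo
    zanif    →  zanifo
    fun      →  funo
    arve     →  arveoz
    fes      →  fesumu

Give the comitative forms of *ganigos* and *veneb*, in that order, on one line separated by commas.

ganigosumu, venebo

The alternation tracks the final sound of the stem — -umu when the stem ends in a sibilant (*zarupoz*, *duvowuz*, *fes*); -o when the stem ends in a non-sibilant consonant (*zuzab*, *zanif*, *fun*); -oz when the stem ends in a vowel (*tufero*, *arve*).
*ganigos* — final sound /s/ (a sibilant) → -umu → *ganigosumu*.
Since the final sound of *veneb* is /b/ (a non-sibilant consonant), it takes -o, giving *venebo*.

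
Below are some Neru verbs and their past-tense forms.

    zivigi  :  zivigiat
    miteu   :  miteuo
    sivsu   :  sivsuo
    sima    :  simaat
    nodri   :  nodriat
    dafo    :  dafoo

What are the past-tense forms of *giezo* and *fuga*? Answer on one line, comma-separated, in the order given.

giezoo, fugaat

Looking at the last vowel of each stem: -o when the last vowel of the stem is a rounded vowel (*miteu*, *sivsu*, *dafo*); -at when the last vowel of the stem is an unrounded vowel (*zivigi*, *sima*, *nodri*).
*giezo* — last vowel /o/ (a rounded vowel) → -o → *giezoo*.
Since the last vowel of *fuga* is /a/ (an unrounded vowel), it takes -at, giving *fugaat*.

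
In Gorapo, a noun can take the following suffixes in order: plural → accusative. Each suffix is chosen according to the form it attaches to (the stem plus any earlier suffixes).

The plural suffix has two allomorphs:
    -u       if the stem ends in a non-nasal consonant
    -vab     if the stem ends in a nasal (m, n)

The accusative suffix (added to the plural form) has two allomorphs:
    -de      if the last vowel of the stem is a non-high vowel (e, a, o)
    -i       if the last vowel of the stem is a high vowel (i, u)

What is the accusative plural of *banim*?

banimvabde

Since the final consonant of *banim* is /m/ (a nasal), it takes -vab, giving *banimvab*.
The plural form *banimvab*: last vowel = /a/, a non-high vowel → -de → *banimvabde*.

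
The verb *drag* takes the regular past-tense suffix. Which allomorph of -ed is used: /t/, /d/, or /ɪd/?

/d/

The stem *drag* ends in a voiced sound other than /d/.
The -ed suffix is realized as /ɪd/ after /t, d/; as /t/ after other voiceless consonants; and as /d/ after other voiced sounds.
So -ed on *drag* is pronounced /d/.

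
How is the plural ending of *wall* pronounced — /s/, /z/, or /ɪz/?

/z/

The stem *wall* ends in a voiced non-sibilant sound.
The plural suffix surfaces as /ɪz/ after sibilants, /s/ after other voiceless consonants, and /z/ after other voiced sounds.
So the plural -s on *wall* is pronounced /z/.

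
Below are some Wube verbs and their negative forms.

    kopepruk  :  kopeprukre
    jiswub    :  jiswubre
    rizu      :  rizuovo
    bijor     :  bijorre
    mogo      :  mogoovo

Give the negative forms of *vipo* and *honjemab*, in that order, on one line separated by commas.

The suffix is conditioned by the final sound: -re when the stem ends in a consonant (*kopepruk*, *jiswub*, *bijor*); -ovo when the stem ends in a vowel (*rizu*, *mogo*).
The final sound of *vipo* is /o/, which is a vowel, so the suffix is -ovo, giving *vipoovo*.
*honjemab* — final sound /b/ (a consonant) → -re → *honjemabre*.

vipoovo, honjemabre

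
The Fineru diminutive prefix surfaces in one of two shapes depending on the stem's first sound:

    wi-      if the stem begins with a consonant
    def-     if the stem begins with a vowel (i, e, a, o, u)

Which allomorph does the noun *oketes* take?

def-

The first sound of *oketes* is /o/, which is a vowel, so the prefix is def-.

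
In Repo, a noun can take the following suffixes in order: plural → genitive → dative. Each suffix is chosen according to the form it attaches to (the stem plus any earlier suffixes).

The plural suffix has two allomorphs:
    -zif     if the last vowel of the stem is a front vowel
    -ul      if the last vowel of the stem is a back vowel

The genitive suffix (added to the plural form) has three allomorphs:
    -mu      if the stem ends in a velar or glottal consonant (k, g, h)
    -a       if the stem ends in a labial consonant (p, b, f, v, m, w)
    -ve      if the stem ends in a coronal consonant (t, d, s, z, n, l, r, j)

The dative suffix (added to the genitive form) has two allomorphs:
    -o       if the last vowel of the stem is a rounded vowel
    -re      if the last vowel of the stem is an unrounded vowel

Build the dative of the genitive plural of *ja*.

Since the last vowel of *ja* is /a/ (a back vowel), it takes -ul, giving *jaul*.
Since the final consonant of the plural form *jaul* is /l/ (coronal), it takes -ve, giving *jaulve*.
The genitive form *jaulve*: last vowel = /e/, an unrounded vowel → -re → *jaulvere*.

jaulvere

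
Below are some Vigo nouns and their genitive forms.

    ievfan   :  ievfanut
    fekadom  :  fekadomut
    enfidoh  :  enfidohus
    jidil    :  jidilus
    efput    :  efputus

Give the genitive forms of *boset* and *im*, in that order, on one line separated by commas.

Looking at the final consonant of each stem: -ut when the stem ends in a nasal (*ievfan*, *fekadom*); -us when the stem ends in a non-nasal consonant (*enfidoh*, *jidil*, *efput*).
Since the final consonant of *boset* is /t/ (non-nasal), it takes -us, giving *bosetus*.
*im* — final consonant /m/ (a nasal) → -ut → *imut*.

bosetus, imut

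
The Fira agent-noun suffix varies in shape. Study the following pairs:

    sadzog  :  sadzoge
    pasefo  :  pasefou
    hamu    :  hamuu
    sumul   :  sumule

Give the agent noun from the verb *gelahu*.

The pattern is consonant vs. vowel: -e when the stem ends in a consonant (*sadzog*, *sumul*); -u when the stem ends in a vowel (*pasefo*, *hamu*).
The final sound of *gelahu* is /u/, which is a vowel, so the suffix is -u, giving *gelahuu*.

gelahuu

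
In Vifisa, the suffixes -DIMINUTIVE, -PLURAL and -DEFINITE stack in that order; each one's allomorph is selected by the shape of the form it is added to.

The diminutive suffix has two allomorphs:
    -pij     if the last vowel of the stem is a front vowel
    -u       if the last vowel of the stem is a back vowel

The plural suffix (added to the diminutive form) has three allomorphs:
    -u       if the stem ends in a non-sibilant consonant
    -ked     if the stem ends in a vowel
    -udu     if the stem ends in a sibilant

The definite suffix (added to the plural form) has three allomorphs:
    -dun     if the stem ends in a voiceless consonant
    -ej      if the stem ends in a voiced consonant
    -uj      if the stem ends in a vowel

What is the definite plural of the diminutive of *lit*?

litpijuuj

The last vowel of *lit* is /i/, which is a front vowel, so the diminutive suffix is -pij, giving *litpij*.
The final sound of the diminutive form *litpij* is /j/, which is a non-sibilant consonant, so the plural suffix is -u, giving *litpiju*.
Since the final sound of the plural form *litpiju* is /u/ (a vowel), it takes -uj, giving *litpijuuj*.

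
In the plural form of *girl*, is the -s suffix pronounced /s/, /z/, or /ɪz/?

/z/

The stem *girl* ends in a voiced non-sibilant sound.
The plural suffix surfaces as /ɪz/ after sibilants, /s/ after other voiceless consonants, and /z/ after other voiced sounds.
So the plural -s on *girl* is pronounced /z/.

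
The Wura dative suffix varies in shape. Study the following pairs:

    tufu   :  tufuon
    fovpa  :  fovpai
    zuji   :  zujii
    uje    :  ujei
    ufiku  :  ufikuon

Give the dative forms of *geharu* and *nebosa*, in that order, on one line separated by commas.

geharuon, nebosai

The suffix is conditioned by the last vowel: -on when the last vowel of the stem is a rounded vowel (*tufu*, *ufiku*); -i when the last vowel of the stem is an unrounded vowel (*fovpa*, *zuji*, *uje*).
Since the last vowel of *geharu* is /u/ (a rounded vowel), it takes -on, giving *geharuon*.
*nebosa* — last vowel /a/ (an unrounded vowel) → -i → *nebosai*.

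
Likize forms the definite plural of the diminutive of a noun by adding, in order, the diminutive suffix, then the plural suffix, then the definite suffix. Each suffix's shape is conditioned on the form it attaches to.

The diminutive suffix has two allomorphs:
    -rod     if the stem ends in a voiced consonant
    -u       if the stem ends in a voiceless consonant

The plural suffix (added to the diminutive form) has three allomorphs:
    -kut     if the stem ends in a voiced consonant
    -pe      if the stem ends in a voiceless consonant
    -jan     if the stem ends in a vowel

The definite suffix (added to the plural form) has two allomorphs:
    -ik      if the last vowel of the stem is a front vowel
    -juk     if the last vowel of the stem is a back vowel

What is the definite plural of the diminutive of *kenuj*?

Since the final consonant of *kenuj* is /j/ (voiced), it takes -rod, giving *kenujrod*.
Since the final sound of the diminutive form *kenujrod* is /d/ (a voiced consonant), it takes -kut, giving *kenujrodkut*.
Since the last vowel of the plural form *kenujrodkut* is /u/ (a back vowel), it takes -juk, giving *kenujrodkutjuk*.

kenujrodkutjuk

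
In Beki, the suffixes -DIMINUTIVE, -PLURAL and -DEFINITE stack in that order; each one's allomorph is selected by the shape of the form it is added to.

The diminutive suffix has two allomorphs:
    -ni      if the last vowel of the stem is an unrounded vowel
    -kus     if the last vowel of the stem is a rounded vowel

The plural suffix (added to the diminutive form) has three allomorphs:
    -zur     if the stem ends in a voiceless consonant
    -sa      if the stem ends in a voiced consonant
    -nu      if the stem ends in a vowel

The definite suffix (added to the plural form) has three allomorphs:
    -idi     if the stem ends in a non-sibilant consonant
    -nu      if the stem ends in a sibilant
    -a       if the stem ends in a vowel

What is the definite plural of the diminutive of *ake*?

akeninua

*ake*: last vowel = /e/, an unrounded vowel → -ni → *akeni*.
The final sound of the diminutive form *akeni* is /i/, which is a vowel, so the plural suffix is -nu, giving *akeninu*.
The plural form *akeninu* — final sound /u/ (a vowel) → -a → *akeninua*.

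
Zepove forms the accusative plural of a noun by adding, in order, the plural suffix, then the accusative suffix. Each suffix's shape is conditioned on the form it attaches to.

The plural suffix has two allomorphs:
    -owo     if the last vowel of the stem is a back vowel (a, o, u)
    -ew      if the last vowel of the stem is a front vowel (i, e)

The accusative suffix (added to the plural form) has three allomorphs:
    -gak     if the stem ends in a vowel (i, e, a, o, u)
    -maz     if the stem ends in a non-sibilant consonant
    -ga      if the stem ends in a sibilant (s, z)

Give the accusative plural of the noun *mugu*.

*mugu* — last vowel /u/ (a back vowel) → -owo → *muguowo*.
The plural form *muguowo*: final sound = /o/, a vowel → -gak → *muguowogak*.

muguowogak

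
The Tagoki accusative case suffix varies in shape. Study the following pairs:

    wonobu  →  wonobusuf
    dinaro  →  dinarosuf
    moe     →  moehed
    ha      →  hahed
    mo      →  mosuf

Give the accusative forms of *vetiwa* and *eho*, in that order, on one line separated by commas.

The suffix is conditioned by the last vowel: -suf when the last vowel of the stem is a rounded vowel (*wonobu*, *dinaro*, *mo*); -hed when the last vowel of the stem is an unrounded vowel (*moe*, *ha*).
The last vowel of *vetiwa* is /a/, which is an unrounded vowel, so the suffix is -hed, giving *vetiwahed*.
*eho* — last vowel /o/ (a rounded vowel) → -suf → *ehosuf*.

vetiwahed, ehosuf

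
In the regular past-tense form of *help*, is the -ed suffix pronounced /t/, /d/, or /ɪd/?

/t/

The stem *help* ends in a voiceless consonant other than /t/.
The -ed suffix is realized as /ɪd/ after /t, d/; as /t/ after other voiceless consonants; and as /d/ after other voiced sounds.
So -ed on *help* is pronounced /t/.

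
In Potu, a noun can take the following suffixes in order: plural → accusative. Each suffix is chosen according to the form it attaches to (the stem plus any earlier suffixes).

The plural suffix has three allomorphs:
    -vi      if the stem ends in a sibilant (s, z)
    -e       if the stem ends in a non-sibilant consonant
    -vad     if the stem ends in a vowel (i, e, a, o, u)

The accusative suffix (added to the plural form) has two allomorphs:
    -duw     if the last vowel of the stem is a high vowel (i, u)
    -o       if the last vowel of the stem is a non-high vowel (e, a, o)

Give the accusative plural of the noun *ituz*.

*ituz* — final sound /z/ (a sibilant) → -vi → *ituzvi*.
The last vowel of the plural form *ituzvi* is /i/, which is a high vowel, so the accusative suffix is -duw, giving *ituzviduw*.

ituzviduw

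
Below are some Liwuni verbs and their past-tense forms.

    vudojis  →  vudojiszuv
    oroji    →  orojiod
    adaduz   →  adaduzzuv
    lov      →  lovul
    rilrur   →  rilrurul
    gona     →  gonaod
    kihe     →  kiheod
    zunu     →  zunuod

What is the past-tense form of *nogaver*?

The suffix is conditioned by the final sound: -zuv when the stem ends in a sibilant (*vudojis*, *adaduz*); -ul when the stem ends in a non-sibilant consonant (*lov*, *rilrur*); -od when the stem ends in a vowel (*oroji*, *gona*, *kihe*, *zunu*).
*nogaver* — final sound /r/ (a non-sibilant consonant) → -ul → *nogaverul*.

nogaverul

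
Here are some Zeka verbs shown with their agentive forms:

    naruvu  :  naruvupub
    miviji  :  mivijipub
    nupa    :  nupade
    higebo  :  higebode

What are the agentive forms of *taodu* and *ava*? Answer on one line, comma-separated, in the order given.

taodupub, avade

The pattern is height harmony: -pub when the last vowel of the stem is a high vowel (*naruvu*, *miviji*); -de when the last vowel of the stem is a non-high vowel (*nupa*, *higebo*).
*taodu* — last vowel /u/ (a high vowel) → -pub → *taodupub*.
The last vowel of *ava* is /a/, which is a non-high vowel, so the suffix is -de, giving *avade*.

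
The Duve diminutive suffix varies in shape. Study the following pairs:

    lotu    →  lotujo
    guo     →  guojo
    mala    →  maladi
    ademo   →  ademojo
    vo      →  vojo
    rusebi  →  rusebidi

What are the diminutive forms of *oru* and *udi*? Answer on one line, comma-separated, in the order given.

orujo, udidi

Looking at the last vowel of each stem: -jo when the last vowel of the stem is a rounded vowel (*lotu*, *guo*, *ademo*, *vo*); -di when the last vowel of the stem is an unrounded vowel (*mala*, *rusebi*).
Since the last vowel of *oru* is /u/ (a rounded vowel), it takes -jo, giving *orujo*.
*udi* — last vowel /i/ (an unrounded vowel) → -di → *udidi*.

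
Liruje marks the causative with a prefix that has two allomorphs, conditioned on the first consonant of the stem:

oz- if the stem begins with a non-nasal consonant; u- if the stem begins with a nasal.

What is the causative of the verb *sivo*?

ozsivo

*sivo* — first consonant /s/ (non-nasal) → oz- → *ozsivo*.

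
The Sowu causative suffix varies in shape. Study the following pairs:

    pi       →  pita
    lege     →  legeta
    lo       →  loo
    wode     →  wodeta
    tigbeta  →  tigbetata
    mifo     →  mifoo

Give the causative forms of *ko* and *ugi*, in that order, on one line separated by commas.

The alternation tracks the last vowel of the stem — -o when the last vowel of the stem is a rounded vowel (*lo*, *mifo*); -ta when the last vowel of the stem is an unrounded vowel (*pi*, *lege*, *wode*, *tigbeta*).
*ko* — last vowel /o/ (a rounded vowel) → -o → *koo*.
*ugi*: last vowel = /i/, an unrounded vowel → -ta → *ugita*.

koo, ugita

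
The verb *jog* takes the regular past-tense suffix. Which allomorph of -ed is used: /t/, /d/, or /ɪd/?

/d/

The stem *jog* ends in a voiced sound other than /d/.
The -ed suffix is realized as /ɪd/ after /t, d/; as /t/ after other voiceless consonants; and as /d/ after other voiced sounds.
So -ed on *jog* is pronounced /d/.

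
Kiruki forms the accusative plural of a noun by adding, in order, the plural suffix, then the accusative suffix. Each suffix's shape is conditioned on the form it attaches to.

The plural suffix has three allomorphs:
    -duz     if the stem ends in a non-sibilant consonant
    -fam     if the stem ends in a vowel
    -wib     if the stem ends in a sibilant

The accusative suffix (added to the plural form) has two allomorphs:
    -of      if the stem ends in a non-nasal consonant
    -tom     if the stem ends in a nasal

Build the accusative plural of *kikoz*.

*kikoz* — final sound /z/ (a sibilant) → -wib → *kikozwib*.
The final consonant of the plural form *kikozwib* is /b/, which is non-nasal, so the accusative suffix is -of, giving *kikozwibof*.

kikozwibof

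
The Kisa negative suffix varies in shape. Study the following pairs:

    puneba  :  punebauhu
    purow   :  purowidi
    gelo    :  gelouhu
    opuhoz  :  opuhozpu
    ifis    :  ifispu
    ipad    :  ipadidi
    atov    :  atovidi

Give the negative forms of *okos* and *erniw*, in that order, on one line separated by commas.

The pattern is sibilance of the final sound: -pu when the stem ends in a sibilant (*opuhoz*, *ifis*); -idi when the stem ends in a non-sibilant consonant (*purow*, *ipad*, *atov*); -uhu when the stem ends in a vowel (*puneba*, *gelo*).
*okos* — final sound /s/ (a sibilant) → -pu → *okospu*.
Since the final sound of *erniw* is /w/ (a non-sibilant consonant), it takes -idi, giving *erniwidi*.

okospu, erniwidi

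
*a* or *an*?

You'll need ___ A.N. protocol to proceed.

an

The indefinite article is chosen by the initial *sound* of the following word, not its spelling.
The initialism *A.N.* is read letter by letter; the first letter, A, is pronounced /eɪ/, which begins with a vowel sound.
So the article is *an*: You'll need an A.N. protocol to proceed.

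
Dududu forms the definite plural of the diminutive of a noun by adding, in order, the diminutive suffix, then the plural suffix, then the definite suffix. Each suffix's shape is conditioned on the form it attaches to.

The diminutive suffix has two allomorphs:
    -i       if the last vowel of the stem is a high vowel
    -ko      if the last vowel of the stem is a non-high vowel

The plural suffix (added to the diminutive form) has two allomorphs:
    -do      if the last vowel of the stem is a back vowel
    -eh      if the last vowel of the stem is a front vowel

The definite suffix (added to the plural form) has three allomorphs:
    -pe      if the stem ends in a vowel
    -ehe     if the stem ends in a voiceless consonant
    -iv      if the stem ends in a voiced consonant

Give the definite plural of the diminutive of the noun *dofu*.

The last vowel of *dofu* is /u/, which is a high vowel, so the diminutive suffix is -i, giving *dofui*.
The diminutive form *dofui*: last vowel = /i/, a front vowel → -eh → *dofuieh*.
The plural form *dofuieh* — final sound /h/ (a voiceless consonant) → -ehe → *dofuiehehe*.

dofuiehehe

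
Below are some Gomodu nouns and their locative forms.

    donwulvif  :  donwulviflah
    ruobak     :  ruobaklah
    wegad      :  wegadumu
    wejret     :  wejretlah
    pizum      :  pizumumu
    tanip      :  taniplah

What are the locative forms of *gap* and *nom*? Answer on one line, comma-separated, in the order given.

The suffix is conditioned by the final consonant: -lah when the stem ends in a voiceless consonant (*donwulvif*, *ruobak*, *wejret*, *tanip*); -umu when the stem ends in a voiced consonant (*wegad*, *pizum*).
The final consonant of *gap* is /p/, which is voiceless, so the suffix is -lah, giving *gaplah*.
The final consonant of *nom* is /m/, which is voiced, so the suffix is -umu, giving *nomumu*.

gaplah, nomumu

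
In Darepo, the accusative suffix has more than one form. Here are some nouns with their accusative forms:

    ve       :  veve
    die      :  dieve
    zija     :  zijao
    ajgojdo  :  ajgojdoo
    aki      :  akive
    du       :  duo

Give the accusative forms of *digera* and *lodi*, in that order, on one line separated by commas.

digerao, lodive

The suffix is conditioned by the last vowel: -ve when the last vowel of the stem is a front vowel (*ve*, *die*, *aki*); -o when the last vowel of the stem is a back vowel (*zija*, *ajgojdo*, *du*).
Since the last vowel of *digera* is /a/ (a back vowel), it takes -o, giving *digerao*.
The last vowel of *lodi* is /i/, which is a front vowel, so the suffix is -ve, giving *lodive*.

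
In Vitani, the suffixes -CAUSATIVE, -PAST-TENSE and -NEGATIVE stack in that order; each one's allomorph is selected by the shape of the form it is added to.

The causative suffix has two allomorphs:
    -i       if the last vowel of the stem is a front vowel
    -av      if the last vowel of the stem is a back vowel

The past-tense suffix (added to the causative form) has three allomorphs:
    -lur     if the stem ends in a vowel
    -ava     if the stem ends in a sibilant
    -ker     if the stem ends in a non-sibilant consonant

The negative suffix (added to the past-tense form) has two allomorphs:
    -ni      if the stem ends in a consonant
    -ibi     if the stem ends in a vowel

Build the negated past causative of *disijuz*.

disijuzavkerni

*disijuz*: last vowel = /u/, a back vowel → -av → *disijuzav*.
Since the final sound of the causative form *disijuzav* is /v/ (a non-sibilant consonant), it takes -ker, giving *disijuzavker*.
The final sound of the past-tense form *disijuzavker* is /r/, which is a consonant, so the negative suffix is -ni, giving *disijuzavkerni*.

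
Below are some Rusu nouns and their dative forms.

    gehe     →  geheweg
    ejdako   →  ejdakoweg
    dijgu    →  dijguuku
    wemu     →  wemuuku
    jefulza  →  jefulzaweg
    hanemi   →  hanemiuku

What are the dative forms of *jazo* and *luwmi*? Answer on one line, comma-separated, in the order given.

The suffix is conditioned by the last vowel: -uku when the last vowel of the stem is a high vowel (*dijgu*, *wemu*, *hanemi*); -weg when the last vowel of the stem is a non-high vowel (*gehe*, *ejdako*, *jefulza*).
The last vowel of *jazo* is /o/, which is a non-high vowel, so the suffix is -weg, giving *jazoweg*.
*luwmi* — last vowel /i/ (a high vowel) → -uku → *luwmiuku*.

jazoweg, luwmiuku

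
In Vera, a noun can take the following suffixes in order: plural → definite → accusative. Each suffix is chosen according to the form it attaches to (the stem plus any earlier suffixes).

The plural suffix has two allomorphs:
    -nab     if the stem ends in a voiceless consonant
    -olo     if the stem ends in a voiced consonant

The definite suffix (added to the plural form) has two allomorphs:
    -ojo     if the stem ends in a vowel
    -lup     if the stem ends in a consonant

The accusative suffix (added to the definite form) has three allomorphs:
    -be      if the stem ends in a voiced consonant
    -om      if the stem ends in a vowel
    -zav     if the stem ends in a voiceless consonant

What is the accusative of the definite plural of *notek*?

noteknablupzav

The final consonant of *notek* is /k/, which is voiceless, so the plural suffix is -nab, giving *noteknab*.
The plural form *noteknab*: final sound = /b/, a consonant → -lup → *noteknablup*.
The definite form *noteknablup*: final sound = /p/, a voiceless consonant → -zav → *noteknablupzav*.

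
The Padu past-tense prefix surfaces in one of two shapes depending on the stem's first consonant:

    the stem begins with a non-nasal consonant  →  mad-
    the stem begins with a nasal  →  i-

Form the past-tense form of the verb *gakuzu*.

madgakuzu

The first consonant of *gakuzu* is /g/, which is non-nasal, so the prefix is mad-, giving *madgakuzu*.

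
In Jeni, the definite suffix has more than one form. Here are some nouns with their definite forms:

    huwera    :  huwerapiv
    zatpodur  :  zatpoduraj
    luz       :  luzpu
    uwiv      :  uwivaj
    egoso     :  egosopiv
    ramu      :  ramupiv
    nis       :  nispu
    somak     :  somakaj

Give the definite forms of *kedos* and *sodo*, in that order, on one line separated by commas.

The pattern is sibilance of the final sound: -pu when the stem ends in a sibilant (*luz*, *nis*); -aj when the stem ends in a non-sibilant consonant (*zatpodur*, *uwiv*, *somak*); -piv when the stem ends in a vowel (*huwera*, *egoso*, *ramu*).
*kedos*: final sound = /s/, a sibilant → -pu → *kedospu*.
Since the final sound of *sodo* is /o/ (a vowel), it takes -piv, giving *sodopiv*.

kedospu, sodopiv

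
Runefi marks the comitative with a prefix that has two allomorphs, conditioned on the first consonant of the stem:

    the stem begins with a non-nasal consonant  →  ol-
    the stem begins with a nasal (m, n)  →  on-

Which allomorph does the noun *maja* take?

*maja*: first consonant = /m/, a nasal → on-.

on-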